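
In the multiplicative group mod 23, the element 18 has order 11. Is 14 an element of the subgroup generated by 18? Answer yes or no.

no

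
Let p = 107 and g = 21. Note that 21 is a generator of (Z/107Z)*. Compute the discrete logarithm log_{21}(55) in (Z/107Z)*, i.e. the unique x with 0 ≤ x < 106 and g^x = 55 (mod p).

25

Successive powers of 21 modulo 107:
  21^0=1  21^1=21  21^2=13  21^3=59  21^4=62  21^5=18
  21^6=57  21^7=20  21^8=99  21^9=46  21^10=3  21^11=63
  21^12=39  21^13=70  21^14=79  21^15=54  21^16=64  21^17=60
  21^18=83  21^19=31  21^20=9  21^21=82  21^22=10  21^23=103
  21^24=23  21^25=55
So 21^25 ≡ 55 (mod 107), giving x = 25.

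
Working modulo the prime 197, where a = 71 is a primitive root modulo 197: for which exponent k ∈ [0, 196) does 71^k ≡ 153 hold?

79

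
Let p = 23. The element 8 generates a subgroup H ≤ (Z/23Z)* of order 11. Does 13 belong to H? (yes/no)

yes

⟨8⟩ has order 11; its elements mod 23 are {1, 2, 3, 4, 6, 8, 9, 12, 13, 16, 18}.
13 is in this set.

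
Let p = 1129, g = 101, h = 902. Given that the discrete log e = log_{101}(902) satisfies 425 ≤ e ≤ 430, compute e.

428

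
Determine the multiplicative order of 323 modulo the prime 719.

The order of 323 must divide p − 1 = 718 = 2 · 359.
Divisors: 1, 2, 359, 718.
Check each in increasing order: 323^1 ≡ 323;  323^2 ≡ 74;  323^359 ≡ 1.
Smallest exponent giving 1 is 359.

359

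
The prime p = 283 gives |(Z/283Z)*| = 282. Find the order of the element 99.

141

The order of 99 must divide p − 1 = 282 = 2 · 3 · 47.
Divisors: 1, 2, 3, 6, 47, 94, 141, 282.
Check each in increasing order: 99^1 ≡ 99;  99^2 ≡ 179;  99^3 ≡ 175;  99^6 ≡ 61;  99^47 ≡ 44;  99^94 ≡ 238;  99^141 ≡ 1.
Smallest exponent giving 1 is 141.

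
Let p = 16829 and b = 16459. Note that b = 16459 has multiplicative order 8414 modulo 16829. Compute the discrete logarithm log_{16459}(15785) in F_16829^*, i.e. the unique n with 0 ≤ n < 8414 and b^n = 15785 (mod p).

1315

Baby-step giant-step with m = ceil(sqrt(8414)) = 92.
Baby table (16459^j mod 16829 for j=0..91):
  0:1  1:16459  2:2268  3:2290  4:10979  5:10388  6:10281  7:16213
  8:9143  9:16548  10:2996  11:2194  12:12841  13:11437  14:9218  15:5627
  16:4806  17:5654  18:11645  19:16403  20:6159  21:9914  22:542  23:1408
  24:739  25:12663  26:9981  27:9410  28:1903  29:2708  30:7780  31:15988
  32:8248  33:11118  34:9445  35:5782  36:14772  37:3785  38:13186  39:1590
  40:715  41:4714  42:6036  43:4937  44:7671  45:5831  46:13471  47:13943
  48:7593  49:1033  50:4857  51:3613  52:9510  53:15390  54:10731  55:1174
  56:3174  57:3650  58:12649  59:15161  60:11316  61:3501  62:463  63:13809
  64:6686  65:43  66:919  67:13379  68:14325  69:885  70:9130  71:4529
  72:7170  73:6082  74:4746  75:11025  76:10197  77:13635  78:3750  79:9307
  80:6355  81:4710  82:7516  83:12694  84:15340  85:12402  86:5577  87:6477
  88:10057  89:14948  90:5981  91:8458
Giant step factor: 16459^(-92) ≡ 6351 (mod 16829).
Scan 15785·6351^i mod 16829 for i = 0, 1, …:
  i=0: 15785   i=1: 182   i=2: 11510   i=3: 11663
  i=4: 7284   i=5: 14592   i=6: 13318   i=7: 64
  i=8: 2568   i=9: 2067     …   i=13: 7050
  i=14: 9410
Match at i=14, j=27: n = 14·92 + 27 = 1315.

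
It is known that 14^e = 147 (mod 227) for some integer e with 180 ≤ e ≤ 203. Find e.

Compute 14^180 mod 227 = 136, then multiply by 14 repeatedly:
  14^180=136  14^181=88  14^182=97  14^183=223  14^184=171
  14^185=124  14^186=147
Found 147 at exponent 186.

186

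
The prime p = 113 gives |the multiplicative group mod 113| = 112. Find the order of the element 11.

The order of 11 must divide p − 1 = 112 = 2^4 · 7.
Divisors: 1, 2, 4, 7, 8, 14, 16, 28, 56, 112.
Check each in increasing order: 11^1 ≡ 11;  11^2 ≡ 8;  11^4 ≡ 64;  11^7 ≡ 95;  11^8 ≡ 28;  11^14 ≡ 98;  11^16 ≡ 106;  11^28 ≡ 112;  11^56 ≡ 1.
Smallest exponent giving 1 is 56.

56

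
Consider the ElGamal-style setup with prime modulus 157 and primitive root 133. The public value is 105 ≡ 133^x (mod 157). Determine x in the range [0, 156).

2

Successive powers of 133 modulo 157:
  133^0=1  133^1=133  133^2=105
So 133^2 ≡ 105 (mod 157), giving x = 2.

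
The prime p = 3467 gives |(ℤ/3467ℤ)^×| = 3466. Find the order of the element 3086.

1733

The order of 3086 must divide p − 1 = 3466 = 2 · 1733.
Divisors: 1, 2, 1733, 3466.
Check each in increasing order: 3086^1 ≡ 3086;  3086^2 ≡ 3014;  3086^1733 ≡ 1.
Smallest exponent giving 1 is 1733.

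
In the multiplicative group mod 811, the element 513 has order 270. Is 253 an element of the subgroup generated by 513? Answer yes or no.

253 ∈ ⟨513⟩ iff 253^270 ≡ 1 (mod 811), since |⟨513⟩| = 270.
253^270 mod 811 = 1.
Since 1 = 1, 253 lies in the subgroup.

yes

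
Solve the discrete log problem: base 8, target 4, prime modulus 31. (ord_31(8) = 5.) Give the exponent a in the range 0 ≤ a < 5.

4

Successive powers of 8 modulo 31:
  8^0=1  8^1=8  8^2=2  8^3=16  8^4=4
So 8^4 ≡ 4 (mod 31), giving a = 4.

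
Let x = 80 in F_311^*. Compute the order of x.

155

The order of 80 must divide p − 1 = 310 = 2 · 5 · 31.
Divisors: 1, 2, 5, 10, 31, 62, 155, 310.
Check each in increasing order: 80^1 ≡ 80;  80^2 ≡ 180;  80^5 ≡ 126;  80^10 ≡ 15;  80^31 ≡ 52;  80^62 ≡ 216;  80^155 ≡ 1.
Smallest exponent giving 1 is 155.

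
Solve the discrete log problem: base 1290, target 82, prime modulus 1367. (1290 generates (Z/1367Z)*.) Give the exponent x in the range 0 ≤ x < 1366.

Baby-step giant-step with m = ceil(sqrt(1366)) = 37.
Baby table (1290^j mod 1367 for j=0..36):
  0:1  1:1290  2:461  3:45  4:636  5:240  6:658  7:1280
  8:1231  9:903  10:186  11:715  12:992  13:168  14:734  15:896
  16:725  17:222  18:677  19:1184  20:421  21:391  22:1334  23:1174
  24:1191  25:1249  26:884  27:282  28:158  29:137  30:387  31:275
  32:697  33:1011  34:72  35:1291  36:384
Giant step factor: 1290^(-37) ≡ 851 (mod 1367).
Scan 82·851^i mod 1367 for i = 0, 1, …:
  i=0: 82   i=1: 65   i=2: 635   i=3: 420
  i=4: 633   i=5: 85   i=6: 1251   i=7: 1075
  i=8: 302   i=9: 6     …   i=21: 1083
  i=22: 275
Match at i=22, j=31: x = 22·37 + 31 = 845.

845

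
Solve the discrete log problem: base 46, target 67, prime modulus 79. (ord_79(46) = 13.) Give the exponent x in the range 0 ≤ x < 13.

Successive powers of 46 modulo 79:
  46^0=1  46^1=46  46^2=62  46^3=8  46^4=52  46^5=22
  46^6=64  46^7=21  46^8=18  46^9=38  46^10=10  46^11=65
  46^12=67
So 46^12 ≡ 67 (mod 79), giving x = 12.

12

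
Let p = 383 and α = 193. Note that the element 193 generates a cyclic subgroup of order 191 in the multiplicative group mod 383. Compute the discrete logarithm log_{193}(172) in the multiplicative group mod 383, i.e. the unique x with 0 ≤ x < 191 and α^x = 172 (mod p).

141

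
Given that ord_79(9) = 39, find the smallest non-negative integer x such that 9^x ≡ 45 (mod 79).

32

Successive powers of 9 modulo 79:
  9^0=1  9^1=9  9^2=2  9^3=18  9^4=4  9^5=36
  9^6=8  9^7=72  9^8=16  9^9=65  9^10=32  9^11=51
  9^12=64  9^13=23  9^14=49  9^15=46  9^16=19  9^17=13
  9^18=38  9^19=26  9^20=76  9^21=52  9^22=73  9^23=25
  9^24=67  9^25=50  9^26=55  9^27=21  9^28=31  9^29=42
  9^30=62  9^31=5  9^32=45
So 9^32 ≡ 45 (mod 79), giving x = 32.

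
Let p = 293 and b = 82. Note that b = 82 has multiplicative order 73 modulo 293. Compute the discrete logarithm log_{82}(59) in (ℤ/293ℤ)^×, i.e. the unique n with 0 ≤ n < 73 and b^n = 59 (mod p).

14

Successive powers of 82 modulo 293:
  82^0=1  82^1=82  82^2=278  82^3=235  82^4=225  82^5=284
  82^6=141  82^7=135  82^8=229  82^9=26  82^10=81  82^11=196
  82^12=250  82^13=283  82^14=59
So 82^14 ≡ 59 (mod 293), giving n = 14.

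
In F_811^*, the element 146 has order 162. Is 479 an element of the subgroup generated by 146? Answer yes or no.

no

479 ∈ ⟨146⟩ iff 479^162 ≡ 1 (mod 811), since |⟨146⟩| = 162.
479^162 mod 811 = 570.
Since 570 ≠ 1, 479 does not lie in the subgroup.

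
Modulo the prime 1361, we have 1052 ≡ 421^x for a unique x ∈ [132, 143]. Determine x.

136

Compute 421^132 mod 1361 = 1040, then multiply by 421 repeatedly:
  421^132=1040  421^133=959  421^134=883  421^135=190  421^136=1052
Found 1052 at exponent 136.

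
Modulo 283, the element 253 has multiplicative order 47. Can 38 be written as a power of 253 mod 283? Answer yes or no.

yes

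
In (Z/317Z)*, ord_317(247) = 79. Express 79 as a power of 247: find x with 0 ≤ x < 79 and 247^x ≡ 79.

36

Baby-step giant-step with m = ceil(sqrt(79)) = 9.
Baby table (247^j mod 317 for j=0..8):
  0:1  1:247  2:145  3:311  4:103  5:81  6:36  7:16
  8:148
Giant step factor: 247^(-9) ≡ 113 (mod 317).
Scan 79·113^i mod 317 for i = 0, 1, …:
  i=0: 79   i=1: 51   i=2: 57   i=3: 101
  i=4: 1
Match at i=4, j=0: x = 4·9 + 0 = 36.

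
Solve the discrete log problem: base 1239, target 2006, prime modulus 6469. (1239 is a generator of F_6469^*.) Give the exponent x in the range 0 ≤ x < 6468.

828

Baby-step giant-step with m = ceil(sqrt(6468)) = 81.
Baby table (1239^j mod 6469 for j=0..80):
  0:1  1:1239  2:1968  3:6008  4:4562  5:4881  6:5513  7:5812
  8:1071  9:824  10:5303  11:4382  12:1807  13:599  14:4695  15:1474
  16:2028  17:2720  18:6200  19:3097  20:1066  21:1098  22:1932  23:218
  24:4873  25:2070  26:3006  27:4759  28:3142  29:5069  30:5561  31:594
  32:4969  33:4572  34:4333  35:5786  36:1202  37:1408  38:4351  39:2212
  40:4281  41:6048  42:2370  43:5973  44:11  45:691  46:2241  47:1398
  48:4899  49:1939  50:2422  51:5711  52:5312  53:2595  54:112  55:2919
  56:470  57:120  58:6362  59:3276  60:2901  61:4044  62:3510  63:1722
  64:5257  65:5609  66:1845  67:2398  68:1851  69:3363  70:721  71:597
  72:2217  73:4007  74:2950  75:65  76:2907  77:5009  78:2380  79:5425
  80:284
Giant step factor: 1239^(-81) ≡ 5127 (mod 6469).
Scan 2006·5127^i mod 6469 for i = 0, 1, …:
  i=0: 2006   i=1: 5521   i=2: 4292   i=3: 4015
  i=4: 547   i=5: 3392   i=6: 2112   i=7: 5587
  i=8: 6286   i=9: 6233   i=10: 6200
Match at i=10, j=18: x = 10·81 + 18 = 828.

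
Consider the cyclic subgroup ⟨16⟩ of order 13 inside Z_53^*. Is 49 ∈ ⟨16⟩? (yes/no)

yes

⟨16⟩ has order 13; its elements mod 53 are {1, 10, 13, 15, 16, 24, 28, 36, 42, 44, 46, 47, 49}.
49 is in this set.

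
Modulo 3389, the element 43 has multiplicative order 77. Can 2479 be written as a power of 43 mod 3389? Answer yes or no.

no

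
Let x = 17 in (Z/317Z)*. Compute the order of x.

316

The order of 17 must divide p − 1 = 316 = 2^2 · 79.
Divisors: 1, 2, 4, 79, 158, 316.
Check each in increasing order: 17^1 ≡ 17;  17^2 ≡ 289;  17^4 ≡ 150;  17^79 ≡ 114;  17^158 ≡ 316;  17^316 ≡ 1.
Smallest exponent giving 1 is 316.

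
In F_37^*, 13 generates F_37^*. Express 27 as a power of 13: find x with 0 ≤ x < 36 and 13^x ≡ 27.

Successive powers of 13 modulo 37:
  13^0=1  13^1=13  13^2=21  13^3=14  13^4=34  13^5=35
  13^6=11  13^7=32  13^8=9  13^9=6  13^10=4  13^11=15
  13^12=10  13^13=19  13^14=25  13^15=29  13^16=7  13^17=17
  13^18=36  13^19=24  13^20=16  13^21=23  13^22=3  13^23=2
  13^24=26  13^25=5  13^26=28  13^27=31  13^28=33  13^29=22
  13^30=27
So 13^30 ≡ 27 (mod 37), giving x = 30.

30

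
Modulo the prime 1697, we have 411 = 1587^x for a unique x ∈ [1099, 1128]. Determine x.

Compute 1587^1099 mod 1697 = 786, then multiply by 1587 repeatedly:
  1587^1099=786  1587^1100=87  1587^1101=612  1587^1102=560  1587^1103=1189
  1587^1104=1576  1587^1105=1431  1587^1106=411
Found 411 at exponent 1106.

1106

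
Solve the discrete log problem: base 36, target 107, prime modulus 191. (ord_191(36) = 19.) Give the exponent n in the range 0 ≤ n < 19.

Successive powers of 36 modulo 191:
  36^0=1  36^1=36  36^2=150  36^3=52  36^4=153  36^5=160
  36^6=30  36^7=125  36^8=107
So 36^8 ≡ 107 (mod 191), giving n = 8.

8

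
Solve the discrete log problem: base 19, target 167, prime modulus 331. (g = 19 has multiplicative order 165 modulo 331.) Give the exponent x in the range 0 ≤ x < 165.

Baby-step giant-step with m = ceil(sqrt(165)) = 13.
Baby table (19^j mod 331 for j=0..12):
  0:1  1:19  2:30  3:239  4:238  5:219  6:189  7:281
  8:43  9:155  10:297  11:16  12:304
Giant step factor: 19^(-13) ≡ 20 (mod 331).
Scan 167·20^i mod 331 for i = 0, 1, …:
  i=0: 167   i=1: 30
Match at i=1, j=2: x = 1·13 + 2 = 15.

15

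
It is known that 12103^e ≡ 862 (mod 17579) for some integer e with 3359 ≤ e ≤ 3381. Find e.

3379

Compute 12103^3359 mod 17579 = 1565, then multiply by 12103 repeatedly:
  12103^3359=1565  12103^3360=8612  12103^3361=5145  12103^3362=5117  12103^3363=234
  12103^3364=1883  12103^3365=7565  12103^3366=7763  12103^3367=13413  12103^3368=13053
  12103^3369=15565  12103^3370=6631  12103^3371=6858  12103^3372=11915  12103^3373=6708
  12103^3374=7102  12103^3375=11775  12103^3376=17451  12103^3377=15347  12103^3378=5027
  12103^3379=862
Found 862 at exponent 3379.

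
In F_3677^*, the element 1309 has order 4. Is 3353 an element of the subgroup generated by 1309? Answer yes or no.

3353 ∈ ⟨1309⟩ iff 3353^4 ≡ 1 (mod 3677), since |⟨1309⟩| = 4.
3353^4 mod 3677 = 2607.
Since 2607 ≠ 1, 3353 does not lie in the subgroup.

no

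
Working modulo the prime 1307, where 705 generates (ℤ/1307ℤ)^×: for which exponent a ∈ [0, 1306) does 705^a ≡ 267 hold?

333

Baby-step giant-step with m = ceil(sqrt(1306)) = 37.
Baby table (705^j mod 1307 for j=0..36):
  0:1  1:705  2:365  3:1153  4:1218  5:1298  6:190  7:636
  8:79  9:801  10:81  11:904  12:811  13:596  14:633  15:578
  16:1013  17:543  18:1171  19:838  20:26  21:32  22:341  23:1224
  24:300  25:1073  26:1019  27:852  28:747  29:1221  30:799  31:1285
  32:174  33:1119  34:774  35:651  36:198
Giant step factor: 705^(-37) ≡ 545 (mod 1307).
Scan 267·545^i mod 1307 for i = 0, 1, …:
  i=0: 267   i=1: 438   i=2: 836   i=3: 784
  i=4: 1198   i=5: 717   i=6: 1279   i=7: 424
  i=8: 1048   i=9: 1
Match at i=9, j=0: a = 9·37 + 0 = 333.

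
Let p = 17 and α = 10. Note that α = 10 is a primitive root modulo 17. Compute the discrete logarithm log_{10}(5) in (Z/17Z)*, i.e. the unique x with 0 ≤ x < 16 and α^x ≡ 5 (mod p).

Successive powers of 10 modulo 17:
  10^0=1  10^1=10  10^2=15  10^3=14  10^4=4  10^5=6
  10^6=9  10^7=5
So 10^7 ≡ 5 (mod 17), giving x = 7.

7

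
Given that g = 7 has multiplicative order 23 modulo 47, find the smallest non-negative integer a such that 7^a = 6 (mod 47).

17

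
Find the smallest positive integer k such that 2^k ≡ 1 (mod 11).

10

The order of 2 must divide p − 1 = 10 = 2 · 5.
Divisors: 1, 2, 5, 10.
Check each in increasing order: 2^1 ≡ 2;  2^2 ≡ 4;  2^5 ≡ 10;  2^10 ≡ 1.
Smallest exponent giving 1 is 10.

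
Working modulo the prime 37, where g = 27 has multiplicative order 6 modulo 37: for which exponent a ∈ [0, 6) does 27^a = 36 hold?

3

Successive powers of 27 modulo 37:
  27^0=1  27^1=27  27^2=26  27^3=36
So 27^3 ≡ 36 (mod 37), giving a = 3.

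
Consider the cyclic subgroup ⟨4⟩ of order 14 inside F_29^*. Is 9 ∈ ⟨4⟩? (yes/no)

⟨4⟩ has order 14; its elements mod 29 are {1, 4, 5, 6, 7, 9, 13, 16, 20, 22, 23, 24, 25, 28}.
9 is in this set.

yes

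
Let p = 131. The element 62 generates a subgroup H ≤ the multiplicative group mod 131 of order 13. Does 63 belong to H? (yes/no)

63 ∈ ⟨62⟩ iff 63^13 ≡ 1 (mod 131), since |⟨62⟩| = 13.
63^13 mod 131 = 1.
Since 1 = 1, 63 lies in the subgroup.

yes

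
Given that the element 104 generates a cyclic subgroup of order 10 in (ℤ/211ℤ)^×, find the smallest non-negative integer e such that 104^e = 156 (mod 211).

7

Successive powers of 104 modulo 211:
  104^0=1  104^1=104  104^2=55  104^3=23  104^4=71  104^5=210
  104^6=107  104^7=156
So 104^7 ≡ 156 (mod 211), giving e = 7.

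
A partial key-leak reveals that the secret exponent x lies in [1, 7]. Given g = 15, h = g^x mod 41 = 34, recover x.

7

Compute 15^1 mod 41 = 15, then multiply by 15 repeatedly:
  15^1=15  15^2=20  15^3=13  15^4=31  15^5=14
  15^6=5  15^7=34
Found 34 at exponent 7.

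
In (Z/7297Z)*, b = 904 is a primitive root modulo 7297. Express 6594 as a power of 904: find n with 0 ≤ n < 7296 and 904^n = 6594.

Baby-step giant-step with m = ceil(sqrt(7296)) = 86.
Baby table (904^j mod 7297 for j=0..85):
  0:1  1:904  2:7249  3:390  4:2304  5:3171  6:6160  7:1029
  8:3497  9:1687  10:7272  11:6588  12:1200  13:4844  14:776  15:992
  16:6534  17:3463  18:139  19:1607  20:625  21:3131  22:6485  23:2949
  24:2491  25:4388  26:4481  27:989  28:3822  29:3607  30:6266  31:1992
  32:5706  33:6542  34:3398  35:7052  36:4727  37:4463  38:6608  39:4686
  40:3884  41:1279  42:3290  43:4281  44:2614  45:6125  46:5874  47:5177
  48:2631  49:6899  50:5058  51:4510  52:5314  53:2430  54:323  55:112
  56:6387  57:1921  58:7195  59:2653  60:4896  61:4002  62:5793  63:4923
  64:6519  65:4497  66:859  67:3054  68:2550  69:6645  70:1649  71:2108
  72:1115  73:974  74:4856  75:4327  76:416  77:3917  78:1923  79:1706
  80:2557  81:5676  82:1313  83:4838  84:2649  85:1280
Giant step factor: 904^(-86) ≡ 3391 (mod 7297).
Scan 6594·3391^i mod 7297 for i = 0, 1, …:
  i=0: 6594   i=1: 2246   i=2: 5415   i=3: 3013
  i=4: 1283   i=5: 1641   i=6: 4317   i=7: 1165
  i=8: 2838   i=9: 6212     …   i=15: 2241
  i=16: 3054
Match at i=16, j=67: n = 16·86 + 67 = 1443.

1443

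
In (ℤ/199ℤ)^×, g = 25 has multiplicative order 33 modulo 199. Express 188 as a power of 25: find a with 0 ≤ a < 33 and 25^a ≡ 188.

24

Successive powers of 25 modulo 199:
  25^0=1  25^1=25  25^2=28  25^3=103  25^4=187  25^5=98
  25^6=62  25^7=157  25^8=144  25^9=18  25^10=52  25^11=106
  25^12=63  25^13=182  25^14=172  25^15=121  25^16=40  25^17=5
  25^18=125  25^19=140  25^20=117  25^21=139  25^22=92  25^23=111
  25^24=188
So 25^24 ≡ 188 (mod 199), giving a = 24.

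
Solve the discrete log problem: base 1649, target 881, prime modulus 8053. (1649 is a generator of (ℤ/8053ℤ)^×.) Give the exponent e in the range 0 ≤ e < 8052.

4753

Baby-step giant-step with m = ceil(sqrt(8052)) = 90.
Baby table (1649^j mod 8053 for j=0..89):
  0:1  1:1649  2:5340  3:3731  4:7980  5:418  6:4777  7:1439
  8:5329  9:1698  10:5611  11:7695  12:5580  13:4894  14:1100  15:1975
  16:3363  17:5123  18:230  19:779  20:4144  21:4512  22:7369  23:7557
  24:3502  25:797  26:1614  27:3996  28:2050  29:6243  30:2973  31:6253
  32:3357  33:3282  34:402  35:2552  36:4582  37:2004  38:2866  39:6976
  40:3740  41:6715  42:160  43:6144  44:782  45:1038  46:4426  47:2456
  48:7338  49:4756  50:7075  51:5931  52:3877  53:7144  54:6970  55:1899
  56:6887  57:1933  58:6582  59:6327  60:4588  61:3845  62:2694  63:5203
  64:3302  65:1170  66:4663  67:6725  68:544  69:3173  70:5880  71:308
  72:553  73:1908  74:5622  75:1675  76:7949  77:5670  78:297  79:6573
  80:7592  81:4846  82:2478  83:3351  84:1441  85:574  86:4325  87:5020
  88:7549  89:6416
Giant step factor: 1649^(-90) ≡ 8019 (mod 8053).
Scan 881·8019^i mod 8053 for i = 0, 1, …:
  i=0: 881   i=1: 2258   i=2: 3758   i=3: 1076
  i=4: 3681   i=5: 3694   i=6: 3252   i=7: 2174
  i=8: 6614   i=9: 608     …   i=51: 1365
  i=52: 1908
Match at i=52, j=73: e = 52·90 + 73 = 4753.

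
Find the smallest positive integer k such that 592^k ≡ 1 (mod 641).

The order of 592 must divide p − 1 = 640 = 2^7 · 5.
Divisors: 1, 2, 4, 5, 8, 10, 16, 20, 32, 40, 64, 80, 128, 160, 320, 640.
Check each in increasing order: 592^1 ≡ 592;  592^2 ≡ 478;  592^4 ≡ 288;  592^5 ≡ 631;  592^8 ≡ 255;  592^10 ≡ 100;  592^16 ≡ 284;  592^20 ≡ 385;  592^32 ≡ 531;  592^40 ≡ 154;  592^64 ≡ 562;  592^80 ≡ 640;  592^128 ≡ 472;  592^160 ≡ 1.
Smallest exponent giving 1 is 160.

160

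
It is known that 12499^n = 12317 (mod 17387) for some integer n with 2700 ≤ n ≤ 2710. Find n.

Compute 12499^2700 mod 17387 = 13030, then multiply by 12499 repeatedly:
  12499^2700=13030  12499^2701=15328  12499^2702=14706  12499^2703=12317
Found 12317 at exponent 2703.

2703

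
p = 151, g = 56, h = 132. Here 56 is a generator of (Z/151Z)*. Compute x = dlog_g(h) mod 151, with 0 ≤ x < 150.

45

Baby-step giant-step with m = ceil(sqrt(150)) = 13.
Baby table (56^j mod 151 for j=0..12):
  0:1  1:56  2:116  3:3  4:17  5:46  6:9  7:51
  8:138  9:27  10:2  11:112  12:81
Giant step factor: 56^(-13) ≡ 126 (mod 151).
Scan 132·126^i mod 151 for i = 0, 1, …:
  i=0: 132   i=1: 22   i=2: 54   i=3: 9
Match at i=3, j=6: x = 3·13 + 6 = 45.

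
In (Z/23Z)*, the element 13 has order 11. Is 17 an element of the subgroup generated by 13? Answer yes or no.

17 ∈ ⟨13⟩ iff 17^11 ≡ 1 (mod 23), since |⟨13⟩| = 11.
17^11 mod 23 = 22.
Since 22 ≠ 1, 17 does not lie in the subgroup.

no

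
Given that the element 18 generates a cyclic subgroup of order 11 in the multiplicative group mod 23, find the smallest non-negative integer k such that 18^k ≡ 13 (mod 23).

Successive powers of 18 modulo 23:
  18^0=1  18^1=18  18^2=2  18^3=13
So 18^3 ≡ 13 (mod 23), giving k = 3.

3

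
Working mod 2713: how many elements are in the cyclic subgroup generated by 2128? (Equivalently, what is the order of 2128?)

2712

The order of 2128 must divide p − 1 = 2712 = 2^3 · 3 · 113.
Divisors: 1, 2, 3, 4, 6, 8, 12, 24, 113, 226, 339, 452, 678, 904, 1356, 2712.
Check each in increasing order: 2128^1 ≡ 2128;  2128^2 ≡ 387;  2128^3 ≡ 1497;  2128^4 ≡ 554;  2128^6 ≡ 71;  2128^8 ≡ 347;  2128^12 ≡ 2328;  2128^24 ≡ 1723;  2128^113 ≡ 1065;  2128^226 ≡ 191;  2128^339 ≡ 2653;  2128^452 ≡ 1212;  2128^678 ≡ 887;  2128^904 ≡ 1211;  2128^1356 ≡ 2712;  2128^2712 ≡ 1.
Smallest exponent giving 1 is 2712.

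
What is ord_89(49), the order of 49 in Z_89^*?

44

The order of 49 must divide p − 1 = 88 = 2^3 · 11.
Divisors: 1, 2, 4, 8, 11, 22, 44, 88.
Check each in increasing order: 49^1 ≡ 49;  49^2 ≡ 87;  49^4 ≡ 4;  49^8 ≡ 16;  49^11 ≡ 34;  49^22 ≡ 88;  49^44 ≡ 1.
Smallest exponent giving 1 is 44.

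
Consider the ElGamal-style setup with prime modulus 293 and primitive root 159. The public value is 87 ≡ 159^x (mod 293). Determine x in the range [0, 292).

66

Baby-step giant-step with m = ceil(sqrt(292)) = 18.
Baby table (159^j mod 293 for j=0..17):
  0:1  1:159  2:83  3:12  4:150  5:117  6:144  7:42
  8:232  9:263  10:211  11:147  12:226  13:188  14:6  15:75
  16:205  17:72
Giant step factor: 159^(-18) ≡ 14 (mod 293).
Scan 87·14^i mod 293 for i = 0, 1, …:
  i=0: 87   i=1: 46   i=2: 58   i=3: 226
Match at i=3, j=12: x = 3·18 + 12 = 66.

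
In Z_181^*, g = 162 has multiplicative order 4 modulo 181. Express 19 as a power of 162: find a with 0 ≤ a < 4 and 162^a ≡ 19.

3

Successive powers of 162 modulo 181:
  162^0=1  162^1=162  162^2=180  162^3=19
So 162^3 ≡ 19 (mod 181), giving a = 3.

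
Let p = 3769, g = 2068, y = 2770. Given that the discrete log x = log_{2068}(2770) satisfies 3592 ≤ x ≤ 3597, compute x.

3595

Compute 2068^3592 mod 3769 = 87, then multiply by 2068 repeatedly:
  2068^3592=87  2068^3593=2773  2068^3594=1915  2068^3595=2770
Found 2770 at exponent 3595.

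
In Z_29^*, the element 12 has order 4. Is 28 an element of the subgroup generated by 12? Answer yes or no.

yes

⟨12⟩ has order 4; its elements mod 29 are {1, 12, 17, 28}.
28 is in this set.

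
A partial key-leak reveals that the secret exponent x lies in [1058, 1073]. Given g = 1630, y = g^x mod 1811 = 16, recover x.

Compute 1630^1058 mod 1811 = 894, then multiply by 1630 repeatedly:
  1630^1058=894  1630^1059=1176  1630^1060=842  1630^1061=1533  1630^1062=1421
  1630^1063=1772  1630^1064=1626  1630^1065=887  1630^1066=632  1630^1067=1512
  1630^1068=1600  1630^1069=160  1630^1070=16
Found 16 at exponent 1070.

1070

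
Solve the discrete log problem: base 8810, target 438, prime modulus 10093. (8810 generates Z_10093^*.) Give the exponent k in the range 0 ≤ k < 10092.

Baby-step giant-step with m = ceil(sqrt(10092)) = 101.
Baby table (8810^j mod 10093 for j=0..100):
  0:1  1:8810  2:930  3:7877  4:6995  5:8185  6:5458  7:1928
  8:9254  9:6579  10:6984  11:2112  12:5321  13:6118  14:2960  15:7381
  16:7504  17:1090  18:4457  19:4400  20:6880  21:4335  22:9531  23:4443
  24:2176  25:3953  26:5080  27:2438  28:876  29:6508  30:7240  31:6733
  32:1169  33:4030  34:7219  35:3397  36:1825  37:101  38:1626  39:3093
  40:8323  41:10078  42:9152  43:6236  44:2961  45:6098  46:8434  47:8967
  48:1359  49:2492  50:2245  51:6263  52:8692  53:929  54:9160  55:6065
  56:308  57:8556  58:3836  59:3796  60:4651  61:7823  62:5626  63:8430
  64:4006  65:7732  66:1263  67:4544  68:3802  69:7046  70:3310  71:2423
  72:10028  73:2651  74:108  75:2738  76:9603  77:2904  78:8578  79:5889
  80:4070  81:6364  82:225  83:4022  84:7390  85:6050  86:9460  87:4699
  88:6797  89:9894  90:2992  91:6697  92:6985  93:829  94:6251  95:3902
  96:9955  97:5473  98:2869  99:3018  100:3618
Giant step factor: 8810^(-101) ≡ 5730 (mod 10093).
Scan 438·5730^i mod 10093 for i = 0, 1, …:
  i=0: 438   i=1: 6676   i=2: 1010   i=3: 4011
  i=4: 1269   i=5: 4410   i=6: 6521   i=7: 1044
  i=8: 7064   i=9: 3790     …   i=31: 2028
  i=32: 3397
Match at i=32, j=35: k = 32·101 + 35 = 3267.

3267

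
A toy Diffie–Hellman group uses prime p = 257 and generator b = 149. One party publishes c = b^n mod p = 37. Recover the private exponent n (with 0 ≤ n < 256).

169

Baby-step giant-step with m = ceil(sqrt(256)) = 16.
Baby table (149^j mod 257 for j=0..15):
  0:1  1:149  2:99  3:102  4:35  5:75  6:124  7:229
  8:197  9:55  10:228  11:48  12:213  13:126  14:13  15:138
Giant step factor: 149^(-16) ≡ 129 (mod 257).
Scan 37·129^i mod 257 for i = 0, 1, …:
  i=0: 37   i=1: 147   i=2: 202   i=3: 101
  i=4: 179   i=5: 218   i=6: 109   i=7: 183
  i=8: 220   i=9: 110   i=10: 55
Match at i=10, j=9: n = 10·16 + 9 = 169.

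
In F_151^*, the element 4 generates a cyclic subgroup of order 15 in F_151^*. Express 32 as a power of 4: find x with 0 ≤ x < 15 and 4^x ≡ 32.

10

Successive powers of 4 modulo 151:
  4^0=1  4^1=4  4^2=16  4^3=64  4^4=105  4^5=118
  4^6=19  4^7=76  4^8=2  4^9=8  4^10=32
So 4^10 ≡ 32 (mod 151), giving x = 10.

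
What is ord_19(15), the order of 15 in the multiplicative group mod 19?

18

The order of 15 must divide p − 1 = 18 = 2 · 3^2.
Divisors: 1, 2, 3, 6, 9, 18.
Check each in increasing order: 15^1 ≡ 15;  15^2 ≡ 16;  15^3 ≡ 12;  15^6 ≡ 11;  15^9 ≡ 18;  15^18 ≡ 1.
Smallest exponent giving 1 is 18.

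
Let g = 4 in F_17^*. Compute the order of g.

4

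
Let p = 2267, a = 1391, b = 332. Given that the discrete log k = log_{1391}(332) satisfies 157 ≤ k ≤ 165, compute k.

161

Compute 1391^157 mod 2267 = 1230, then multiply by 1391 repeatedly:
  1391^157=1230  1391^158=1612  1391^159=229  1391^160=1159  1391^161=332
Found 332 at exponent 161.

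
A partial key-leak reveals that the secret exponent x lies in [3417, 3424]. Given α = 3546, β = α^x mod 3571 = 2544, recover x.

Compute 3546^3417 mod 3571 = 2145, then multiply by 3546 repeatedly:
  3546^3417=2145  3546^3418=3511  3546^3419=1500  3546^3420=1781  3546^3421=1898
  3546^3422=2544
Found 2544 at exponent 3422.

3422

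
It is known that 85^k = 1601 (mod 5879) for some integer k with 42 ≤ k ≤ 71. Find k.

60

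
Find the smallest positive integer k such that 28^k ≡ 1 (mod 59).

29

The order of 28 must divide p − 1 = 58 = 2 · 29.
Divisors: 1, 2, 29, 58.
Check each in increasing order: 28^1 ≡ 28;  28^2 ≡ 17;  28^29 ≡ 1.
Smallest exponent giving 1 is 29.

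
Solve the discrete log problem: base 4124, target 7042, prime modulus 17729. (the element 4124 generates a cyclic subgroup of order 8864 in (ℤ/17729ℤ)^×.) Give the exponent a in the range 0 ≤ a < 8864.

4059

Baby-step giant-step with m = ceil(sqrt(8864)) = 95.
Baby table (4124^j mod 17729 for j=0..94):
  0:1  1:4124  2:5265  3:12564  4:9798  5:2561  6:12809  7:9625
  8:15998  9:6143  10:16720  11:5199  12:6315  13:16888  14:6600  15:4385
  16:160  17:3867  18:9137  19:6863  20:7528  21:1993  22:10605  23:15306
  24:6704  25:7785  26:15850  27:16306  28:17576  29:7272  30:9989  31:10169
  32:7871  33:15934  34:8142  35:16611  36:16637  37:17487  38:12545  39:2358
  40:8900  41:4570  42:753  43:2797  44:10978  45:11135  46:2630  47:13701
  48:601  49:14193  50:8503  51:16139  52:2570  53:14467  54:3823  55:4971
  56:5680  57:4311  58:14106  59:4295  60:1309  61:8700  62:13033  63:11493
  64:7515  65:1568  66:13076  67:11535  68:3433  69:9950  70:8894  71:15284
  72:4621  73:16058  74:5377  75:13498  76:14421  77:9138  78:10987  79:12793
  80:14557  81:2674  82:138  83:1784  84:17410  85:14119  86:4720  87:16567
  88:12471  89:16304  90:9328  91:14471  92:2590  93:8302  94:2749
Giant step factor: 4124^(-95) ≡ 12883 (mod 17729).
Scan 7042·12883^i mod 17729 for i = 0, 1, …:
  i=0: 7042   i=1: 2793   i=2: 10078   i=3: 5407
  i=4: 1140   i=5: 7008   i=6: 7996   i=7: 6978
  i=8: 11544   i=9: 10500     …   i=41: 1315
  i=42: 9950
Match at i=42, j=69: a = 42·95 + 69 = 4059.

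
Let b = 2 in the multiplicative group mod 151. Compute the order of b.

15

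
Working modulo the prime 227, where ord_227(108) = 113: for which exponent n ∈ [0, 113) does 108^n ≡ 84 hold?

87

Baby-step giant-step with m = ceil(sqrt(113)) = 11.
Baby table (108^j mod 227 for j=0..10):
  0:1  1:108  2:87  3:89  4:78  5:25  6:203  7:132
  8:182  9:134  10:171
Giant step factor: 108^(-11) ≡ 213 (mod 227).
Scan 84·213^i mod 227 for i = 0, 1, …:
  i=0: 84   i=1: 186   i=2: 120   i=3: 136
  i=4: 139   i=5: 97   i=6: 4   i=7: 171
Match at i=7, j=10: n = 7·11 + 10 = 87.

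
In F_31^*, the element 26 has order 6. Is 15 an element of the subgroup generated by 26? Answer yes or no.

15 ∈ ⟨26⟩ iff 15^6 ≡ 1 (mod 31), since |⟨26⟩| = 6.
15^6 mod 31 = 16.
Since 16 ≠ 1, 15 does not lie in the subgroup.

no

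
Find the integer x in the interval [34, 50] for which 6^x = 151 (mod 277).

49

Compute 6^34 mod 277 = 29, then multiply by 6 repeatedly:
  6^34=29  6^35=174  6^36=213  6^37=170  6^38=189
  6^39=26  6^40=156  6^41=105  6^42=76  6^43=179
  6^44=243  6^45=73  6^46=161  6^47=135  6^48=256
  6^49=151
Found 151 at exponent 49.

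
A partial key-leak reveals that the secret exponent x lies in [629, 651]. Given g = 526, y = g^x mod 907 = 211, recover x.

634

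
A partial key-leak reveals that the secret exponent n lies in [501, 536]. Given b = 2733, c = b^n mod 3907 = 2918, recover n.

515

Compute 2733^501 mod 3907 = 147, then multiply by 2733 repeatedly:
  2733^501=147  2733^502=3237  2733^503=1273  2733^504=1879  2733^505=1509
  2733^506=2212  2733^507=1267  2733^508=1109  2733^509=2972  2733^510=3730
  2733^511=727  2733^512=2135  2733^513=1804  2733^514=3605  2733^515=2918
Found 2918 at exponent 515.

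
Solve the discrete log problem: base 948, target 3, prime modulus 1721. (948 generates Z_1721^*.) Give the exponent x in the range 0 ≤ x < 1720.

1531

Baby-step giant-step with m = ceil(sqrt(1720)) = 42.
Baby table (948^j mod 1721 for j=0..41):
  0:1  1:948  2:342  3:668  4:1657  5:1284  6:485  7:273
  8:654  9:432  10:1659  11:1459  12:1169  13:1609  14:526  15:1279
  16:908  17:284  18:756  19:752  20:402  21:755  22:1525  23:60
  24:87  25:1589  26:497  27:1323  28:1316  29:1564  30:891  31:1378
  32:105  33:1443  34:1490  35:1300  36:164  37:582  38:1016  39:1129
  40:1551  41:614
Giant step factor: 948^(-42) ≡ 566 (mod 1721).
Scan 3·566^i mod 1721 for i = 0, 1, …:
  i=0: 3   i=1: 1698   i=2: 750   i=3: 1134
  i=4: 1632   i=5: 1256   i=6: 123   i=7: 778
  i=8: 1493   i=9: 27     …   i=35: 725
  i=36: 752
Match at i=36, j=19: x = 36·42 + 19 = 1531.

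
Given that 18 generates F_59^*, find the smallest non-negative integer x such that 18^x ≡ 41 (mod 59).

Successive powers of 18 modulo 59:
  18^0=1  18^1=18  18^2=29  18^3=50  18^4=15  18^5=34
  18^6=22  18^7=42  18^8=48  18^9=38  18^10=35  18^11=40
  18^12=12  18^13=39  18^14=53  18^15=10  18^16=3  18^17=54
  18^18=28  18^19=32  18^20=45  18^21=43  18^22=7  18^23=8
  18^24=26  18^25=55  18^26=46  18^27=2  18^28=36  18^29=58
  18^30=41
So 18^30 ≡ 41 (mod 59), giving x = 30.

30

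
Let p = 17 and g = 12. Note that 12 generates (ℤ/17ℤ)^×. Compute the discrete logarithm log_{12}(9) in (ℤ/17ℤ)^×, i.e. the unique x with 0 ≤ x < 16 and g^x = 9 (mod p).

10

Successive powers of 12 modulo 17:
  12^0=1  12^1=12  12^2=8  12^3=11  12^4=13  12^5=3
  12^6=2  12^7=7  12^8=16  12^9=5  12^10=9
So 12^10 ≡ 9 (mod 17), giving x = 10.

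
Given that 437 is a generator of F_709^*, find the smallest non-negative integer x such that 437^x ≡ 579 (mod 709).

286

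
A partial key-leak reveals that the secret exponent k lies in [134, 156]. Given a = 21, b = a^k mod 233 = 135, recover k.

136

Compute 21^134 mod 233 = 181, then multiply by 21 repeatedly:
  21^134=181  21^135=73  21^136=135
Found 135 at exponent 136.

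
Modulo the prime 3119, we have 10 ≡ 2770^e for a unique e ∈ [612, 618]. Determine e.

618

Compute 2770^612 mod 3119 = 1632, then multiply by 2770 repeatedly:
  2770^612=1632  2770^613=1209  2770^614=2243  2770^615=62  2770^616=195
  2770^617=563  2770^618=10
Found 10 at exponent 618.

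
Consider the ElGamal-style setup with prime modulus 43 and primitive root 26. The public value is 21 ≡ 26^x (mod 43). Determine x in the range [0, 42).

Successive powers of 26 modulo 43:
  26^0=1  26^1=26  26^2=31  26^3=32  26^4=15  26^5=3
  26^6=35  26^7=7  26^8=10  26^9=2  26^10=9  26^11=19
  26^12=21
So 26^12 ≡ 21 (mod 43), giving x = 12.

12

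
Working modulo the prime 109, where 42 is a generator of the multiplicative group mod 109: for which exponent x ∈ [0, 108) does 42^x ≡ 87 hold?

Baby-step giant-step with m = ceil(sqrt(108)) = 11.
Baby table (42^j mod 109 for j=0..10):
  0:1  1:42  2:20  3:77  4:73  5:14  6:43  7:62
  8:97  9:41  10:87
Giant step factor: 42^(-11) ≡ 44 (mod 109).
Scan 87·44^i mod 109 for i = 0, 1, …:
  i=0: 87
Match at i=0, j=10: x = 0·11 + 10 = 10.

10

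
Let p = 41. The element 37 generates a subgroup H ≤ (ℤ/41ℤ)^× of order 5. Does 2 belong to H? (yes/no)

⟨37⟩ has order 5; its elements mod 41 are {1, 10, 16, 18, 37}.
2 is not in this set.

no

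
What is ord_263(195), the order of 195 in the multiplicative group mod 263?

The order of 195 must divide p − 1 = 262 = 2 · 131.
Divisors: 1, 2, 131, 262.
Check each in increasing order: 195^1 ≡ 195;  195^2 ≡ 153;  195^131 ≡ 262;  195^262 ≡ 1.
Smallest exponent giving 1 is 262.

262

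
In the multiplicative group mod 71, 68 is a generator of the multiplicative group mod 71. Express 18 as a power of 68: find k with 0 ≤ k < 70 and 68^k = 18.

Baby-step giant-step with m = ceil(sqrt(70)) = 9.
Baby table (68^j mod 71 for j=0..8):
  0:1  1:68  2:9  3:44  4:10  5:41  6:19  7:14
  8:29
Giant step factor: 68^(-9) ≡ 31 (mod 71).
Scan 18·31^i mod 71 for i = 0, 1, …:
  i=0: 18   i=1: 61   i=2: 45   i=3: 46
  i=4: 6   i=5: 44
Match at i=5, j=3: k = 5·9 + 3 = 48.

48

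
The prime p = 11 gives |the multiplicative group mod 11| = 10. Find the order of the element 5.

5

The order of 5 must divide p − 1 = 10 = 2 · 5.
Divisors: 1, 2, 5, 10.
Check each in increasing order: 5^1 ≡ 5;  5^2 ≡ 3;  5^5 ≡ 1.
Smallest exponent giving 1 is 5.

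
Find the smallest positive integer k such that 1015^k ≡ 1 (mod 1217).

608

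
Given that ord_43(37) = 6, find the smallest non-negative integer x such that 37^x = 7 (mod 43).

5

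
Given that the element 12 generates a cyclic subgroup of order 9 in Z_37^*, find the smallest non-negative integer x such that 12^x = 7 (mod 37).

Successive powers of 12 modulo 37:
  12^0=1  12^1=12  12^2=33  12^3=26  12^4=16  12^5=7
So 12^5 ≡ 7 (mod 37), giving x = 5.

5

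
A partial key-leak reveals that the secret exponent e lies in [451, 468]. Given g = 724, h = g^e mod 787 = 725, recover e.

466

Compute 724^451 mod 787 = 527, then multiply by 724 repeatedly:
  724^451=527  724^452=640  724^453=604  724^454=511  724^455=74
  724^456=60  724^457=155  724^458=466  724^459=548  724^460=104
  724^461=531  724^462=388  724^463=740  724^464=600  724^465=763
  724^466=725
Found 725 at exponent 466.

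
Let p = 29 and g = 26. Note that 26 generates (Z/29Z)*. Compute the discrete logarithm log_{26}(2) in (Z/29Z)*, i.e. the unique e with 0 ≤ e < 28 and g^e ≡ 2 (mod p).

Successive powers of 26 modulo 29:
  26^0=1  26^1=26  26^2=9  26^3=2
So 26^3 ≡ 2 (mod 29), giving e = 3.

3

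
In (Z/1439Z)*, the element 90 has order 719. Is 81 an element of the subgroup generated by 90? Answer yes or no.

81 ∈ ⟨90⟩ iff 81^719 ≡ 1 (mod 1439), since |⟨90⟩| = 719.
81^719 mod 1439 = 1.
Since 1 = 1, 81 lies in the subgroup.

yes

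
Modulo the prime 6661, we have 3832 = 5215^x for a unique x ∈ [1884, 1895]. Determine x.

Compute 5215^1884 mod 6661 = 2006, then multiply by 5215 repeatedly:
  5215^1884=2006  5215^1885=3520  5215^1886=5745  5215^1887=5658  5215^1888=4901
  5215^1889=458  5215^1890=3832
Found 3832 at exponent 1890.

1890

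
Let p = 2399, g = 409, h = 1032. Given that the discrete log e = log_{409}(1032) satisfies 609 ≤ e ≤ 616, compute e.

616

Compute 409^609 mod 2399 = 1609, then multiply by 409 repeatedly:
  409^609=1609  409^610=755  409^611=1723  409^612=1800  409^613=2106
  409^614=113  409^615=636  409^616=1032
Found 1032 at exponent 616.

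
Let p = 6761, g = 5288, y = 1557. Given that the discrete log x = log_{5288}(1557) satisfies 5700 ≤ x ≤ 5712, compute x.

5712

Compute 5288^5700 mod 6761 = 1301, then multiply by 5288 repeatedly:
  5288^5700=1301  5288^5701=3751  5288^5702=5275  5288^5703=5075  5288^5704=2191
  5288^5705=4415  5288^5706=787  5288^5707=3641  5288^5708=5041  5288^5709=4946
  5288^5710=2900  5288^5711=1252  5288^5712=1557
Found 1557 at exponent 5712.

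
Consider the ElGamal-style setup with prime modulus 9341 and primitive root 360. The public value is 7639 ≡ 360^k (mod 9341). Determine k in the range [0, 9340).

8686

Baby-step giant-step with m = ceil(sqrt(9340)) = 97.
Baby table (360^j mod 9341 for j=0..96):
  0:1  1:360  2:8167  3:7046  4:5149  5:4122  6:8042  7:8751
  8:2443  9:1426  10:8946  11:7256  12:6021  13:448  14:2483  15:6485
  16:8691  17:8866  18:6479  19:6531  20:6569  21:1567  22:3660  23:519
  24:20  25:7200  26:4543  27:805  28:229  29:7712  30:2043  31:6882
  32:2155  33:497  34:1441  35:5005  36:8328  37:8960  38:2955  39:8267
  40:5682  41:9182  42:8147  43:9187  44:606  45:3317  46:7813  47:1039
  48:400  49:3885  50:6791  51:6759  52:4580  53:4784  54:3496  55:6866
  56:5736  57:599  58:797  59:6690  60:7763  61:1721  62:3054  63:6543
  64:1548  65:6161  66:4143  67:6261  68:2779  69:953  70:6804  71:2098
  72:8000  73:2972  74:5046  75:4406  76:7531  77:2270  78:4533  79:6546
  80:2628  81:2639  82:6599  83:3026  84:5804  85:6397  86:5034  87:86
  88:2937  89:1787  90:8132  91:3787  92:8875  93:378  94:5306  95:4596
  96:1203
Giant step factor: 360^(-97) ≡ 311 (mod 9341).
Scan 7639·311^i mod 9341 for i = 0, 1, …:
  i=0: 7639   i=1: 3115   i=2: 6642   i=3: 1301
  i=4: 2948   i=5: 1410   i=6: 8824   i=7: 7351
  i=8: 6957   i=9: 5856     …   i=88: 2238
  i=89: 4784
Match at i=89, j=53: k = 89·97 + 53 = 8686.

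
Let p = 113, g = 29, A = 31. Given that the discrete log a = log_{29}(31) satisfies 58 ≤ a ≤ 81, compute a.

66

Compute 29^58 mod 113 = 63, then multiply by 29 repeatedly:
  29^58=63  29^59=19  29^60=99  29^61=46  29^62=91
  29^63=40  29^64=30  29^65=79  29^66=31
Found 31 at exponent 66.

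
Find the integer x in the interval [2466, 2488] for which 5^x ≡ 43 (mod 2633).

Compute 5^2466 mod 2633 = 2477, then multiply by 5 repeatedly:
  5^2466=2477  5^2467=1853  5^2468=1366  5^2469=1564  5^2470=2554
  5^2471=2238  5^2472=658  5^2473=657  5^2474=652  5^2475=627
  5^2476=502  5^2477=2510  5^2478=2018  5^2479=2191  5^2480=423
  5^2481=2115  5^2482=43
Found 43 at exponent 2482.

2482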